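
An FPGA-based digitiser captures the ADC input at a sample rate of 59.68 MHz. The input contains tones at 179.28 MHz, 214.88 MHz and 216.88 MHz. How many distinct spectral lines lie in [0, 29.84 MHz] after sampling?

3

fs/2 = 29.84 MHz.
179.28 MHz mod fs = 0.24 MHz.
0.24 MHz ≤ fs/2 = 29.84 MHz, appears at 0.24 MHz.
214.88 MHz mod fs = 35.84 MHz.
35.84 MHz > fs/2 = 29.84 MHz, folds to fs − 35.84 MHz = 23.84 MHz.
216.88 MHz mod fs = 37.84 MHz.
37.84 MHz > fs/2 = 29.84 MHz, folds to fs − 37.84 MHz = 21.84 MHz.
Distinct values: {0.24 MHz, 21.84 MHz, 23.84 MHz} → 3.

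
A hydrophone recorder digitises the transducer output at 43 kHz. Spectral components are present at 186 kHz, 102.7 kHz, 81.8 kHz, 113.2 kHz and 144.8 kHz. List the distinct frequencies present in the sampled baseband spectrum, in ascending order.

4.2 kHz, 14 kHz, 15.8 kHz, 16.7 kHz

fs/2 = 21.5 kHz.
186 kHz mod fs = 14 kHz.
14 kHz ≤ fs/2 = 21.5 kHz, appears at 14 kHz.
102.7 kHz mod fs = 16.7 kHz.
16.7 kHz ≤ fs/2 = 21.5 kHz, appears at 16.7 kHz.
81.8 kHz mod fs = 38.8 kHz.
38.8 kHz > fs/2 = 21.5 kHz, folds to fs − 38.8 kHz = 4.2 kHz.
113.2 kHz mod fs = 27.2 kHz.
27.2 kHz > fs/2 = 21.5 kHz, folds to fs − 27.2 kHz = 15.8 kHz.
144.8 kHz mod fs = 15.8 kHz.
15.8 kHz ≤ fs/2 = 21.5 kHz, appears at 15.8 kHz.
Distinct values: {4.2 kHz, 14 kHz, 15.8 kHz, 16.7 kHz}.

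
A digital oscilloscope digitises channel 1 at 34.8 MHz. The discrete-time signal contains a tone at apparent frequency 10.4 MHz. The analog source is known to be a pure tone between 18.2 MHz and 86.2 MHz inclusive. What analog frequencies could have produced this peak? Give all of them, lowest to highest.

Frequencies that alias to 10.4 MHz are k·fs ± 10.4 MHz for integer k ≥ 0.
k=0: 10.4 MHz.
k=1: 24.4 MHz, 45.2 MHz.
k=2: 59.2 MHz, 80 MHz.
k=3: 94 MHz, 114.8 MHz.
Within [18.2 MHz, 86.2 MHz]: 24.4 MHz, 45.2 MHz, 59.2 MHz, 80 MHz.

24.4 MHz, 45.2 MHz, 59.2 MHz, 80 MHz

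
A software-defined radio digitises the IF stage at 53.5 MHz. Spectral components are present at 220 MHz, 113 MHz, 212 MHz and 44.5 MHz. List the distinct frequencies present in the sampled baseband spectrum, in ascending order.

fs/2 = 26.75 MHz.
220 MHz mod fs = 6 MHz.
6 MHz ≤ fs/2 = 26.75 MHz, appears at 6 MHz.
113 MHz mod fs = 6 MHz.
6 MHz ≤ fs/2 = 26.75 MHz, appears at 6 MHz.
212 MHz mod fs = 51.5 MHz.
51.5 MHz > fs/2 = 26.75 MHz, folds to fs − 51.5 MHz = 2 MHz.
44.5 MHz > fs/2 = 26.75 MHz, folds to fs − 44.5 MHz = 9 MHz.
Distinct values: {2 MHz, 6 MHz, 9 MHz}.

2 MHz, 6 MHz, 9 MHz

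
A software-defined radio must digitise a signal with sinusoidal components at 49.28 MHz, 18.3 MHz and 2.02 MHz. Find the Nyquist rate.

Highest-frequency component: 49.28 MHz.
Nyquist rate = 2 × 49.28 MHz = 98.56 MHz.

98.56 MHz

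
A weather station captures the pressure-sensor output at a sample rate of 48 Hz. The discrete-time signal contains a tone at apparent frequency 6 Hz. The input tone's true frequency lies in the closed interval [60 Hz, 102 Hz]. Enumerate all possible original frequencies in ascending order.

90 Hz, 102 Hz

Frequencies that alias to 6 Hz are k·fs ± 6 Hz for integer k ≥ 0.
k=0: 6 Hz.
k=1: 42 Hz, 54 Hz.
k=2: 90 Hz, 102 Hz.
k=3: 138 Hz, 150 Hz.
Within [60 Hz, 102 Hz]: 90 Hz, 102 Hz.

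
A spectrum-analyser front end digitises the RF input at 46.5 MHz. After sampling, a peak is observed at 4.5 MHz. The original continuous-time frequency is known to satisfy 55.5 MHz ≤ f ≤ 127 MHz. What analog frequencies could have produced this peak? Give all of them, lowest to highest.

Frequencies that alias to 4.5 MHz are k·fs ± 4.5 MHz for integer k ≥ 0.
k=0: 4.5 MHz.
k=1: 42 MHz, 51 MHz.
k=2: 88.5 MHz, 97.5 MHz.
k=3: 135 MHz, 144 MHz.
Within [55.5 MHz, 127 MHz]: 88.5 MHz, 97.5 MHz.

88.5 MHz, 97.5 MHz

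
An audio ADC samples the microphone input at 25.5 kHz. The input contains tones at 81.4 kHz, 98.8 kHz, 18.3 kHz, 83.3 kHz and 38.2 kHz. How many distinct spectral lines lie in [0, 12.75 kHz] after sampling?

5

fs/2 = 12.75 kHz.
81.4 kHz mod fs = 4.9 kHz.
4.9 kHz ≤ fs/2 = 12.75 kHz, appears at 4.9 kHz.
98.8 kHz mod fs = 22.3 kHz.
22.3 kHz > fs/2 = 12.75 kHz, folds to fs − 22.3 kHz = 3.2 kHz.
18.3 kHz > fs/2 = 12.75 kHz, folds to fs − 18.3 kHz = 7.2 kHz.
83.3 kHz mod fs = 6.8 kHz.
6.8 kHz ≤ fs/2 = 12.75 kHz, appears at 6.8 kHz.
38.2 kHz mod fs = 12.7 kHz.
12.7 kHz ≤ fs/2 = 12.75 kHz, appears at 12.7 kHz.
Distinct values: {3.2 kHz, 4.9 kHz, 6.8 kHz, 7.2 kHz, 12.7 kHz} → 5.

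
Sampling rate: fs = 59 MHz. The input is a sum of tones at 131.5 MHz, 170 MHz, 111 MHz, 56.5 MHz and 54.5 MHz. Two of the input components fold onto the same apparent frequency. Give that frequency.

fs/2 = 29.5 MHz.
131.5 MHz mod fs = 13.5 MHz.
13.5 MHz ≤ fs/2 = 29.5 MHz, appears at 13.5 MHz.
170 MHz mod fs = 52 MHz.
52 MHz > fs/2 = 29.5 MHz, folds to fs − 52 MHz = 7 MHz.
111 MHz mod fs = 52 MHz.
52 MHz > fs/2 = 29.5 MHz, folds to fs − 52 MHz = 7 MHz.
56.5 MHz > fs/2 = 29.5 MHz, folds to fs − 56.5 MHz = 2.5 MHz.
54.5 MHz > fs/2 = 29.5 MHz, folds to fs − 54.5 MHz = 4.5 MHz.
111 MHz and 170 MHz both map to 7 MHz.

7 MHz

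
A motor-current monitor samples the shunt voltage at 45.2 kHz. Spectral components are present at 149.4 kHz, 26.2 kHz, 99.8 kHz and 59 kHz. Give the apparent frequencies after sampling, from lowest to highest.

fs/2 = 22.6 kHz.
149.4 kHz mod fs = 13.8 kHz.
13.8 kHz ≤ fs/2 = 22.6 kHz, appears at 13.8 kHz.
26.2 kHz > fs/2 = 22.6 kHz, folds to fs − 26.2 kHz = 19 kHz.
99.8 kHz mod fs = 9.4 kHz.
9.4 kHz ≤ fs/2 = 22.6 kHz, appears at 9.4 kHz.
59 kHz mod fs = 13.8 kHz.
13.8 kHz ≤ fs/2 = 22.6 kHz, appears at 13.8 kHz.
Distinct values: {9.4 kHz, 13.8 kHz, 19 kHz}.

9.4 kHz, 13.8 kHz, 19 kHz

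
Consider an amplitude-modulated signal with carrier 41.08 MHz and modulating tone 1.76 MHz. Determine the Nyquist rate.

85.68 MHz

AM sidebands sit at fc ± fm = 39.32 MHz and 42.84 MHz.
Highest-frequency component: 42.84 MHz.
Nyquist rate = 2 × 42.84 MHz = 85.68 MHz.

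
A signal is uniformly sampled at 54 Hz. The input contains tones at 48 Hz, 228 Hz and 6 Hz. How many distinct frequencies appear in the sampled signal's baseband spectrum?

2

fs/2 = 27 Hz.
48 Hz > fs/2 = 27 Hz, folds to fs − 48 Hz = 6 Hz.
228 Hz mod fs = 12 Hz.
12 Hz ≤ fs/2 = 27 Hz, appears at 12 Hz.
6 Hz ≤ fs/2 = 27 Hz, passes unchanged.
Distinct values: {6 Hz, 12 Hz} → 2.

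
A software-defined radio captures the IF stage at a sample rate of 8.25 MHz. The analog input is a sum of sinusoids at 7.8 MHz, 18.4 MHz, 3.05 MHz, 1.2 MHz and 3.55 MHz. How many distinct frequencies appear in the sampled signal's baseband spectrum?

fs/2 = 4.125 MHz.
7.8 MHz > fs/2 = 4.125 MHz, folds to fs − 7.8 MHz = 0.45 MHz.
18.4 MHz mod fs = 1.9 MHz.
1.9 MHz ≤ fs/2 = 4.125 MHz, appears at 1.9 MHz.
3.05 MHz ≤ fs/2 = 4.125 MHz, passes unchanged.
1.2 MHz ≤ fs/2 = 4.125 MHz, passes unchanged.
3.55 MHz ≤ fs/2 = 4.125 MHz, passes unchanged.
Distinct values: {0.45 MHz, 1.2 MHz, 1.9 MHz, 3.05 MHz, 3.55 MHz} → 5.

5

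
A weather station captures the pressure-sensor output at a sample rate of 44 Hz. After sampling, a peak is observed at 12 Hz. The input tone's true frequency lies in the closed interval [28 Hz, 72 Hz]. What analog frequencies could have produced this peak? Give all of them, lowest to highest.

32 Hz, 56 Hz

Frequencies that alias to 12 Hz are k·fs ± 12 Hz for integer k ≥ 0.
k=0: 12 Hz.
k=1: 32 Hz, 56 Hz.
k=2: 76 Hz, 100 Hz.
Within [28 Hz, 72 Hz]: 32 Hz, 56 Hz.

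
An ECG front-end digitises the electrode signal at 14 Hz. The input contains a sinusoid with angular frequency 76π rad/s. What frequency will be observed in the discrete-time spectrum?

4 Hz

ω = 76π rad/s → f = ω/(2π) = 38 Hz.
38 Hz mod fs = 10 Hz.
10 Hz > fs/2 = 7 Hz, folds to fs − 10 Hz = 4 Hz.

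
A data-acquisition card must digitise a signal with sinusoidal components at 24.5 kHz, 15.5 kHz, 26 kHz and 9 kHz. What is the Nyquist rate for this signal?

52 kHz

Highest-frequency component: 26 kHz.
Nyquist rate = 2 × 26 kHz = 52 kHz.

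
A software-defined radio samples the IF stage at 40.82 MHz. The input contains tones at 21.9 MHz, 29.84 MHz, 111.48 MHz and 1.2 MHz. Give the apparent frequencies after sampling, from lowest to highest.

fs/2 = 20.41 MHz.
21.9 MHz > fs/2 = 20.41 MHz, folds to fs − 21.9 MHz = 18.92 MHz.
29.84 MHz > fs/2 = 20.41 MHz, folds to fs − 29.84 MHz = 10.98 MHz.
111.48 MHz mod fs = 29.84 MHz.
29.84 MHz > fs/2 = 20.41 MHz, folds to fs − 29.84 MHz = 10.98 MHz.
1.2 MHz ≤ fs/2 = 20.41 MHz, passes unchanged.
Distinct values: {1.2 MHz, 10.98 MHz, 18.92 MHz}.

1.2 MHz, 10.98 MHz, 18.92 MHz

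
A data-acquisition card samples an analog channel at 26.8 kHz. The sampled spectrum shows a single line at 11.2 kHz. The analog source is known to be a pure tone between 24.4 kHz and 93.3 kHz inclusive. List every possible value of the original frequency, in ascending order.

Frequencies that alias to 11.2 kHz are k·fs ± 11.2 kHz for integer k ≥ 0.
k=0: 11.2 kHz.
k=1: 15.6 kHz, 38 kHz.
k=2: 42.4 kHz, 64.8 kHz.
k=3: 69.2 kHz, 91.6 kHz.
k=4: 96 kHz, 118.4 kHz.
Within [24.4 kHz, 93.3 kHz]: 38 kHz, 42.4 kHz, 64.8 kHz, 69.2 kHz, 91.6 kHz.

38 kHz, 42.4 kHz, 64.8 kHz, 69.2 kHz, 91.6 kHz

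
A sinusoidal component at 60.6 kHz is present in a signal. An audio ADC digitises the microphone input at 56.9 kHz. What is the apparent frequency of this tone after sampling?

60.6 kHz mod fs = 3.7 kHz.
3.7 kHz ≤ fs/2 = 28.45 kHz, appears at 3.7 kHz.

3.7 kHz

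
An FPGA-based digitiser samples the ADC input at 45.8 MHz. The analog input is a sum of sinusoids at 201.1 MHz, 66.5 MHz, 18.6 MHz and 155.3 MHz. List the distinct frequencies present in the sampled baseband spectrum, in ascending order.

17.9 MHz, 18.6 MHz, 20.7 MHz

fs/2 = 22.9 MHz.
201.1 MHz mod fs = 17.9 MHz.
17.9 MHz ≤ fs/2 = 22.9 MHz, appears at 17.9 MHz.
66.5 MHz mod fs = 20.7 MHz.
20.7 MHz ≤ fs/2 = 22.9 MHz, appears at 20.7 MHz.
18.6 MHz ≤ fs/2 = 22.9 MHz, passes unchanged.
155.3 MHz mod fs = 17.9 MHz.
17.9 MHz ≤ fs/2 = 22.9 MHz, appears at 17.9 MHz.
Distinct values: {17.9 MHz, 18.6 MHz, 20.7 MHz}.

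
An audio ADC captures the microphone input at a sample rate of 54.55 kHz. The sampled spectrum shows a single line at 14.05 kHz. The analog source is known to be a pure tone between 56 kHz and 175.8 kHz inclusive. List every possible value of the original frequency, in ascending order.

68.6 kHz, 95.05 kHz, 123.15 kHz, 149.6 kHz

Frequencies that alias to 14.05 kHz are k·fs ± 14.05 kHz for integer k ≥ 0.
k=0: 14.05 kHz.
k=1: 40.5 kHz, 68.6 kHz.
k=2: 95.05 kHz, 123.15 kHz.
k=3: 149.6 kHz, 177.7 kHz.
k=4: 204.15 kHz, 232.25 kHz.
Within [56 kHz, 175.8 kHz]: 68.6 kHz, 95.05 kHz, 123.15 kHz, 149.6 kHz.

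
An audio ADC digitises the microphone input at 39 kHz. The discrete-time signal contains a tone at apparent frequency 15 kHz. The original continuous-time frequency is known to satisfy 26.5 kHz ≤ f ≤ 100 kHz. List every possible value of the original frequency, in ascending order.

Frequencies that alias to 15 kHz are k·fs ± 15 kHz for integer k ≥ 0.
k=0: 15 kHz.
k=1: 24 kHz, 54 kHz.
k=2: 63 kHz, 93 kHz.
k=3: 102 kHz, 132 kHz.
Within [26.5 kHz, 100 kHz]: 54 kHz, 63 kHz, 93 kHz.

54 kHz, 63 kHz, 93 kHz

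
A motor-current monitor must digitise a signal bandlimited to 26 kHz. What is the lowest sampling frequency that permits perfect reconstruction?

52 kHz

Nyquist rate = 2 × 26 kHz = 52 kHz.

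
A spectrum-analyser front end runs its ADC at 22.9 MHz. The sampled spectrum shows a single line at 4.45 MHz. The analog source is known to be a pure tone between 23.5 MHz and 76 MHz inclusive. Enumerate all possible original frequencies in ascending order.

27.35 MHz, 41.35 MHz, 50.25 MHz, 64.25 MHz, 73.15 MHz

Frequencies that alias to 4.45 MHz are k·fs ± 4.45 MHz for integer k ≥ 0.
k=0: 4.45 MHz.
k=1: 18.45 MHz, 27.35 MHz.
k=2: 41.35 MHz, 50.25 MHz.
k=3: 64.25 MHz, 73.15 MHz.
k=4: 87.15 MHz, 96.05 MHz.
Within [23.5 MHz, 76 MHz]: 27.35 MHz, 41.35 MHz, 50.25 MHz, 64.25 MHz, 73.15 MHz.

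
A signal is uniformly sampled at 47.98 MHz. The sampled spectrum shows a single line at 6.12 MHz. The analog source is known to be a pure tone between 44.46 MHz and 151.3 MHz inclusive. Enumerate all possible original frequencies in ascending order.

Frequencies that alias to 6.12 MHz are k·fs ± 6.12 MHz for integer k ≥ 0.
k=0: 6.12 MHz.
k=1: 41.86 MHz, 54.1 MHz.
k=2: 89.84 MHz, 102.08 MHz.
k=3: 137.82 MHz, 150.06 MHz.
k=4: 185.8 MHz, 198.04 MHz.
Within [44.46 MHz, 151.3 MHz]: 54.1 MHz, 89.84 MHz, 102.08 MHz, 137.82 MHz, 150.06 MHz.

54.1 MHz, 89.84 MHz, 102.08 MHz, 137.82 MHz, 150.06 MHz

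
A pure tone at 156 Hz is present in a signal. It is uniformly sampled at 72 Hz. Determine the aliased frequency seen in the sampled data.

12 Hz

156 Hz mod fs = 12 Hz.
12 Hz ≤ fs/2 = 36 Hz, appears at 12 Hz.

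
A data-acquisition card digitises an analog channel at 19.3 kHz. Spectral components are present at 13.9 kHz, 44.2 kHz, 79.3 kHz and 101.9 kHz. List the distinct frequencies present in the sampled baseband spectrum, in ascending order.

fs/2 = 9.65 kHz.
13.9 kHz > fs/2 = 9.65 kHz, folds to fs − 13.9 kHz = 5.4 kHz.
44.2 kHz mod fs = 5.6 kHz.
5.6 kHz ≤ fs/2 = 9.65 kHz, appears at 5.6 kHz.
79.3 kHz mod fs = 2.1 kHz.
2.1 kHz ≤ fs/2 = 9.65 kHz, appears at 2.1 kHz.
101.9 kHz mod fs = 5.4 kHz.
5.4 kHz ≤ fs/2 = 9.65 kHz, appears at 5.4 kHz.
Distinct values: {2.1 kHz, 5.4 kHz, 5.6 kHz}.

2.1 kHz, 5.4 kHz, 5.6 kHz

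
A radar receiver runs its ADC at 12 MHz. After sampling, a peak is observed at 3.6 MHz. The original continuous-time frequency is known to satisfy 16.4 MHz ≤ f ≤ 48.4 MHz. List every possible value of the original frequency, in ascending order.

Frequencies that alias to 3.6 MHz are k·fs ± 3.6 MHz for integer k ≥ 0.
k=0: 3.6 MHz.
k=1: 8.4 MHz, 15.6 MHz.
k=2: 20.4 MHz, 27.6 MHz.
k=3: 32.4 MHz, 39.6 MHz.
k=4: 44.4 MHz, 51.6 MHz.
k=5: 56.4 MHz, 63.6 MHz.
Within [16.4 MHz, 48.4 MHz]: 20.4 MHz, 27.6 MHz, 32.4 MHz, 39.6 MHz, 44.4 MHz.

20.4 MHz, 27.6 MHz, 32.4 MHz, 39.6 MHz, 44.4 MHz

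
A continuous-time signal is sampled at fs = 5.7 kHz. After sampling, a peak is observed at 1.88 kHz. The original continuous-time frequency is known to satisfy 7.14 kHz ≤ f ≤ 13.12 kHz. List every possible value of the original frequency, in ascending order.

Frequencies that alias to 1.88 kHz are k·fs ± 1.88 kHz for integer k ≥ 0.
k=0: 1.88 kHz.
k=1: 3.82 kHz, 7.58 kHz.
k=2: 9.52 kHz, 13.28 kHz.
k=3: 15.22 kHz, 18.98 kHz.
Within [7.14 kHz, 13.12 kHz]: 7.58 kHz, 9.52 kHz.

7.58 kHz, 9.52 kHz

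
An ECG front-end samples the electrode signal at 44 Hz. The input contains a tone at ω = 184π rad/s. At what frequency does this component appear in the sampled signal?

ω = 184π rad/s → f = ω/(2π) = 92 Hz.
92 Hz mod fs = 4 Hz.
4 Hz ≤ fs/2 = 22 Hz, appears at 4 Hz.

4 Hz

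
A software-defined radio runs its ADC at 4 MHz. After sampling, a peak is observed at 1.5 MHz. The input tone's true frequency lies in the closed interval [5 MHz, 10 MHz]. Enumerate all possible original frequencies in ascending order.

Frequencies that alias to 1.5 MHz are k·fs ± 1.5 MHz for integer k ≥ 0.
k=0: 1.5 MHz.
k=1: 2.5 MHz, 5.5 MHz.
k=2: 6.5 MHz, 9.5 MHz.
k=3: 10.5 MHz, 13.5 MHz.
Within [5 MHz, 10 MHz]: 5.5 MHz, 6.5 MHz, 9.5 MHz.

5.5 MHz, 6.5 MHz, 9.5 MHz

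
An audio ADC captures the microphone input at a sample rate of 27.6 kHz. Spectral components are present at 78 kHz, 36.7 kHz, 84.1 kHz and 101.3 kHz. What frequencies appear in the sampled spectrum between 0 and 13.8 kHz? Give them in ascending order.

fs/2 = 13.8 kHz.
78 kHz mod fs = 22.8 kHz.
22.8 kHz > fs/2 = 13.8 kHz, folds to fs − 22.8 kHz = 4.8 kHz.
36.7 kHz mod fs = 9.1 kHz.
9.1 kHz ≤ fs/2 = 13.8 kHz, appears at 9.1 kHz.
84.1 kHz mod fs = 1.3 kHz.
1.3 kHz ≤ fs/2 = 13.8 kHz, appears at 1.3 kHz.
101.3 kHz mod fs = 18.5 kHz.
18.5 kHz > fs/2 = 13.8 kHz, folds to fs − 18.5 kHz = 9.1 kHz.
Distinct values: {1.3 kHz, 4.8 kHz, 9.1 kHz}.

1.3 kHz, 4.8 kHz, 9.1 kHz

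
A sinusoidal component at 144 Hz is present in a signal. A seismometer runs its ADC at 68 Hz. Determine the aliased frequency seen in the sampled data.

144 Hz mod fs = 8 Hz.
8 Hz ≤ fs/2 = 34 Hz, appears at 8 Hz.

8 Hz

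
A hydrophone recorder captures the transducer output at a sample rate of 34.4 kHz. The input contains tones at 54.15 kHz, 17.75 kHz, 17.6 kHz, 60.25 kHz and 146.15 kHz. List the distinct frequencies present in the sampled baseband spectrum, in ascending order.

8.55 kHz, 14.65 kHz, 16.65 kHz, 16.8 kHz

fs/2 = 17.2 kHz.
54.15 kHz mod fs = 19.75 kHz.
19.75 kHz > fs/2 = 17.2 kHz, folds to fs − 19.75 kHz = 14.65 kHz.
17.75 kHz > fs/2 = 17.2 kHz, folds to fs − 17.75 kHz = 16.65 kHz.
17.6 kHz > fs/2 = 17.2 kHz, folds to fs − 17.6 kHz = 16.8 kHz.
60.25 kHz mod fs = 25.85 kHz.
25.85 kHz > fs/2 = 17.2 kHz, folds to fs − 25.85 kHz = 8.55 kHz.
146.15 kHz mod fs = 8.55 kHz.
8.55 kHz ≤ fs/2 = 17.2 kHz, appears at 8.55 kHz.
Distinct values: {8.55 kHz, 14.65 kHz, 16.65 kHz, 16.8 kHz}.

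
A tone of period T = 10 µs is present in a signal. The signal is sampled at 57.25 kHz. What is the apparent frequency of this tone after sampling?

T = 10 µs → f = 1/T = 100 kHz.
100 kHz mod fs = 42.75 kHz.
42.75 kHz > fs/2 = 28.625 kHz, folds to fs − 42.75 kHz = 14.5 kHz.

14.5 kHz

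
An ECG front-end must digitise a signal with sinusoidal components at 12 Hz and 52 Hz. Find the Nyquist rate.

Highest-frequency component: 52 Hz.
Nyquist rate = 2 × 52 Hz = 104 Hz.

104 Hz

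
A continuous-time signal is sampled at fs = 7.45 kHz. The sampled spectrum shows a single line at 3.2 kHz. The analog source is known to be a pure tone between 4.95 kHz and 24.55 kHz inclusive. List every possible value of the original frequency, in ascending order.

10.65 kHz, 11.7 kHz, 18.1 kHz, 19.15 kHz

Frequencies that alias to 3.2 kHz are k·fs ± 3.2 kHz for integer k ≥ 0.
k=0: 3.2 kHz.
k=1: 4.25 kHz, 10.65 kHz.
k=2: 11.7 kHz, 18.1 kHz.
k=3: 19.15 kHz, 25.55 kHz.
k=4: 26.6 kHz, 33 kHz.
Within [4.95 kHz, 24.55 kHz]: 10.65 kHz, 11.7 kHz, 18.1 kHz, 19.15 kHz.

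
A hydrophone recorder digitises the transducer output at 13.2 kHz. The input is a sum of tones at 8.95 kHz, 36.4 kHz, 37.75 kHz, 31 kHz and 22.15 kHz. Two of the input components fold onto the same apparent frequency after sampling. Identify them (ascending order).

8.95 kHz, 22.15 kHz

fs/2 = 6.6 kHz.
8.95 kHz > fs/2 = 6.6 kHz, folds to fs − 8.95 kHz = 4.25 kHz.
36.4 kHz mod fs = 10 kHz.
10 kHz > fs/2 = 6.6 kHz, folds to fs − 10 kHz = 3.2 kHz.
37.75 kHz mod fs = 11.35 kHz.
11.35 kHz > fs/2 = 6.6 kHz, folds to fs − 11.35 kHz = 1.85 kHz.
31 kHz mod fs = 4.6 kHz.
4.6 kHz ≤ fs/2 = 6.6 kHz, appears at 4.6 kHz.
22.15 kHz mod fs = 8.95 kHz.
8.95 kHz > fs/2 = 6.6 kHz, folds to fs − 8.95 kHz = 4.25 kHz.
8.95 kHz and 22.15 kHz both map to 4.25 kHz.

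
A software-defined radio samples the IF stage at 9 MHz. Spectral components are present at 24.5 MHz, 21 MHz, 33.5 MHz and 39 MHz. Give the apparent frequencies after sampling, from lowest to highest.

fs/2 = 4.5 MHz.
24.5 MHz mod fs = 6.5 MHz.
6.5 MHz > fs/2 = 4.5 MHz, folds to fs − 6.5 MHz = 2.5 MHz.
21 MHz mod fs = 3 MHz.
3 MHz ≤ fs/2 = 4.5 MHz, appears at 3 MHz.
33.5 MHz mod fs = 6.5 MHz.
6.5 MHz > fs/2 = 4.5 MHz, folds to fs − 6.5 MHz = 2.5 MHz.
39 MHz mod fs = 3 MHz.
3 MHz ≤ fs/2 = 4.5 MHz, appears at 3 MHz.
Distinct values: {2.5 MHz, 3 MHz}.

2.5 MHz, 3 MHz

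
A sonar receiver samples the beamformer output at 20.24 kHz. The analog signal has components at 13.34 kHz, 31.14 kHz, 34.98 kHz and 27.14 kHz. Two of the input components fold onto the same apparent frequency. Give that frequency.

fs/2 = 10.12 kHz.
13.34 kHz > fs/2 = 10.12 kHz, folds to fs − 13.34 kHz = 6.9 kHz.
31.14 kHz mod fs = 10.9 kHz.
10.9 kHz > fs/2 = 10.12 kHz, folds to fs − 10.9 kHz = 9.34 kHz.
34.98 kHz mod fs = 14.74 kHz.
14.74 kHz > fs/2 = 10.12 kHz, folds to fs − 14.74 kHz = 5.5 kHz.
27.14 kHz mod fs = 6.9 kHz.
6.9 kHz ≤ fs/2 = 10.12 kHz, appears at 6.9 kHz.
13.34 kHz and 27.14 kHz both map to 6.9 kHz.

6.9 kHz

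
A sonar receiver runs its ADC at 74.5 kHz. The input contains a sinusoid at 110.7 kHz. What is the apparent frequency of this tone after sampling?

110.7 kHz mod fs = 36.2 kHz.
36.2 kHz ≤ fs/2 = 37.25 kHz, appears at 36.2 kHz.

36.2 kHz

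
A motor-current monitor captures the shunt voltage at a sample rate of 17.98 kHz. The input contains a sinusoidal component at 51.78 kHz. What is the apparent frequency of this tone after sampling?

51.78 kHz mod fs = 15.82 kHz.
15.82 kHz > fs/2 = 8.99 kHz, folds to fs − 15.82 kHz = 2.16 kHz.

2.16 kHz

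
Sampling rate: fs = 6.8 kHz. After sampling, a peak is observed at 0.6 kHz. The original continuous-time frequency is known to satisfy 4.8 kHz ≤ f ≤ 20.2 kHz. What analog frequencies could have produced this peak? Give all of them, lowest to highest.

6.2 kHz, 7.4 kHz, 13 kHz, 14.2 kHz, 19.8 kHz

Frequencies that alias to 0.6 kHz are k·fs ± 0.6 kHz for integer k ≥ 0.
k=0: 0.6 kHz.
k=1: 6.2 kHz, 7.4 kHz.
k=2: 13 kHz, 14.2 kHz.
k=3: 19.8 kHz, 21 kHz.
k=4: 26.6 kHz, 27.8 kHz.
Within [4.8 kHz, 20.2 kHz]: 6.2 kHz, 7.4 kHz, 13 kHz, 14.2 kHz, 19.8 kHz.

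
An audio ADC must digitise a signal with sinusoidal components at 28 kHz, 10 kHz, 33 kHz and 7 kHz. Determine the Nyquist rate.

66 kHz

Highest-frequency component: 33 kHz.
Nyquist rate = 2 × 33 kHz = 66 kHz.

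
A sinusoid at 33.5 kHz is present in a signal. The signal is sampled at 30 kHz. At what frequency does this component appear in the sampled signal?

3.5 kHz

33.5 kHz mod fs = 3.5 kHz.
3.5 kHz ≤ fs/2 = 15 kHz, appears at 3.5 kHz.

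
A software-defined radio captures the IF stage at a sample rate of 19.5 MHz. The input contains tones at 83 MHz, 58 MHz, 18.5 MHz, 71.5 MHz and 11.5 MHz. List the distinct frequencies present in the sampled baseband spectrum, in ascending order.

0.5 MHz, 1 MHz, 5 MHz, 6.5 MHz, 8 MHz

fs/2 = 9.75 MHz.
83 MHz mod fs = 5 MHz.
5 MHz ≤ fs/2 = 9.75 MHz, appears at 5 MHz.
58 MHz mod fs = 19 MHz.
19 MHz > fs/2 = 9.75 MHz, folds to fs − 19 MHz = 0.5 MHz.
18.5 MHz > fs/2 = 9.75 MHz, folds to fs − 18.5 MHz = 1 MHz.
71.5 MHz mod fs = 13 MHz.
13 MHz > fs/2 = 9.75 MHz, folds to fs − 13 MHz = 6.5 MHz.
11.5 MHz > fs/2 = 9.75 MHz, folds to fs − 11.5 MHz = 8 MHz.
Distinct values: {0.5 MHz, 1 MHz, 5 MHz, 6.5 MHz, 8 MHz}.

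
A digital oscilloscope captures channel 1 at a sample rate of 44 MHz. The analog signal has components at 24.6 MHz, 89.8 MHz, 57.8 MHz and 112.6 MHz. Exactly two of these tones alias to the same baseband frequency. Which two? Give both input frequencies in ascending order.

24.6 MHz, 112.6 MHz

fs/2 = 22 MHz.
24.6 MHz > fs/2 = 22 MHz, folds to fs − 24.6 MHz = 19.4 MHz.
89.8 MHz mod fs = 1.8 MHz.
1.8 MHz ≤ fs/2 = 22 MHz, appears at 1.8 MHz.
57.8 MHz mod fs = 13.8 MHz.
13.8 MHz ≤ fs/2 = 22 MHz, appears at 13.8 MHz.
112.6 MHz mod fs = 24.6 MHz.
24.6 MHz > fs/2 = 22 MHz, folds to fs − 24.6 MHz = 19.4 MHz.
24.6 MHz and 112.6 MHz both map to 19.4 MHz.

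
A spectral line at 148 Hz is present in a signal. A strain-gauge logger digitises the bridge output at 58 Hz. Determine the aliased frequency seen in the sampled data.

148 Hz mod fs = 32 Hz.
32 Hz > fs/2 = 29 Hz, folds to fs − 32 Hz = 26 Hz.

26 Hz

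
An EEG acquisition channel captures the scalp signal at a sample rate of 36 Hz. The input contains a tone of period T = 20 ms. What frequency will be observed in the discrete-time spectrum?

T = 20 ms → f = 1/T = 50 Hz.
50 Hz mod fs = 14 Hz.
14 Hz ≤ fs/2 = 18 Hz, appears at 14 Hz.

14 Hz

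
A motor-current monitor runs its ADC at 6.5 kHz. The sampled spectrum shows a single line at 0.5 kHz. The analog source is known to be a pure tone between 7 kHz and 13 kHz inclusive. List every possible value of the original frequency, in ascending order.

Frequencies that alias to 0.5 kHz are k·fs ± 0.5 kHz for integer k ≥ 0.
k=0: 0.5 kHz.
k=1: 6 kHz, 7 kHz.
k=2: 12.5 kHz, 13.5 kHz.
k=3: 19 kHz, 20 kHz.
Within [7 kHz, 13 kHz]: 7 kHz, 12.5 kHz.

7 kHz, 12.5 kHz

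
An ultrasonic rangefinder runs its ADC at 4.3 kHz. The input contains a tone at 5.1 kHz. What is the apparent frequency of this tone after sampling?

5.1 kHz mod fs = 0.8 kHz.
0.8 kHz ≤ fs/2 = 2.15 kHz, appears at 0.8 kHz.

0.8 kHz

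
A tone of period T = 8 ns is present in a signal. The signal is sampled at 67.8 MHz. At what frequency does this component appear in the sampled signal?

10.6 MHz

T = 8 ns → f = 1/T = 125 MHz.
125 MHz mod fs = 57.2 MHz.
57.2 MHz > fs/2 = 33.9 MHz, folds to fs − 57.2 MHz = 10.6 MHz.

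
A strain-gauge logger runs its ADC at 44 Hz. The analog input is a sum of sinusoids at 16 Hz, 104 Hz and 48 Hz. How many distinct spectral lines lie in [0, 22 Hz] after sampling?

fs/2 = 22 Hz.
16 Hz ≤ fs/2 = 22 Hz, passes unchanged.
104 Hz mod fs = 16 Hz.
16 Hz ≤ fs/2 = 22 Hz, appears at 16 Hz.
48 Hz mod fs = 4 Hz.
4 Hz ≤ fs/2 = 22 Hz, appears at 4 Hz.
Distinct values: {4 Hz, 16 Hz} → 2.

2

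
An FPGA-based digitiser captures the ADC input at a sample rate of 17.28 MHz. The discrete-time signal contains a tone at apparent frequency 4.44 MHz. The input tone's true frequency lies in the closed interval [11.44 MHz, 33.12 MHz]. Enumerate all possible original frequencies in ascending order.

12.84 MHz, 21.72 MHz, 30.12 MHz

Frequencies that alias to 4.44 MHz are k·fs ± 4.44 MHz for integer k ≥ 0.
k=0: 4.44 MHz.
k=1: 12.84 MHz, 21.72 MHz.
k=2: 30.12 MHz, 39 MHz.
k=3: 47.4 MHz, 56.28 MHz.
Within [11.44 MHz, 33.12 MHz]: 12.84 MHz, 21.72 MHz, 30.12 MHz.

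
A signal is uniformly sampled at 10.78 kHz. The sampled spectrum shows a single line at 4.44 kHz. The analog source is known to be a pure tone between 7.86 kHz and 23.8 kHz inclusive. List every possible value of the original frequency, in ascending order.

15.22 kHz, 17.12 kHz

Frequencies that alias to 4.44 kHz are k·fs ± 4.44 kHz for integer k ≥ 0.
k=0: 4.44 kHz.
k=1: 6.34 kHz, 15.22 kHz.
k=2: 17.12 kHz, 26 kHz.
k=3: 27.9 kHz, 36.78 kHz.
Within [7.86 kHz, 23.8 kHz]: 15.22 kHz, 17.12 kHz.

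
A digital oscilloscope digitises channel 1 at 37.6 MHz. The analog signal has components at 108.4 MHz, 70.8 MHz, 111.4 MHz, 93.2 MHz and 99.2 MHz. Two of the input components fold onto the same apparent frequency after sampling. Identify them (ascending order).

70.8 MHz, 108.4 MHz

fs/2 = 18.8 MHz.
108.4 MHz mod fs = 33.2 MHz.
33.2 MHz > fs/2 = 18.8 MHz, folds to fs − 33.2 MHz = 4.4 MHz.
70.8 MHz mod fs = 33.2 MHz.
33.2 MHz > fs/2 = 18.8 MHz, folds to fs − 33.2 MHz = 4.4 MHz.
111.4 MHz mod fs = 36.2 MHz.
36.2 MHz > fs/2 = 18.8 MHz, folds to fs − 36.2 MHz = 1.4 MHz.
93.2 MHz mod fs = 18 MHz.
18 MHz ≤ fs/2 = 18.8 MHz, appears at 18 MHz.
99.2 MHz mod fs = 24 MHz.
24 MHz > fs/2 = 18.8 MHz, folds to fs − 24 MHz = 13.6 MHz.
70.8 MHz and 108.4 MHz both map to 4.4 MHz.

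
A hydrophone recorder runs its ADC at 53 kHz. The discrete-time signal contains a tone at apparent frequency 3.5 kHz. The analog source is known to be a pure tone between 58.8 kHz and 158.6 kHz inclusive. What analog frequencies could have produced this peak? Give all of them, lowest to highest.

102.5 kHz, 109.5 kHz, 155.5 kHz

Frequencies that alias to 3.5 kHz are k·fs ± 3.5 kHz for integer k ≥ 0.
k=0: 3.5 kHz.
k=1: 49.5 kHz, 56.5 kHz.
k=2: 102.5 kHz, 109.5 kHz.
k=3: 155.5 kHz, 162.5 kHz.
k=4: 208.5 kHz, 215.5 kHz.
Within [58.8 kHz, 158.6 kHz]: 102.5 kHz, 109.5 kHz, 155.5 kHz.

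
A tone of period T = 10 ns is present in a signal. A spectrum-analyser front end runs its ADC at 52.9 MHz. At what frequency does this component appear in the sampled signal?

T = 10 ns → f = 1/T = 100 MHz.
100 MHz mod fs = 47.1 MHz.
47.1 MHz > fs/2 = 26.45 MHz, folds to fs − 47.1 MHz = 5.8 MHz.

5.8 MHz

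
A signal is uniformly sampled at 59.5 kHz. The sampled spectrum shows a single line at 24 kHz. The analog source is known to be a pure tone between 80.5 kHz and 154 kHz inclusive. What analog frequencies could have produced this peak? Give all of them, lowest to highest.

Frequencies that alias to 24 kHz are k·fs ± 24 kHz for integer k ≥ 0.
k=0: 24 kHz.
k=1: 35.5 kHz, 83.5 kHz.
k=2: 95 kHz, 143 kHz.
k=3: 154.5 kHz, 202.5 kHz.
Within [80.5 kHz, 154 kHz]: 83.5 kHz, 95 kHz, 143 kHz.

83.5 kHz, 95 kHz, 143 kHz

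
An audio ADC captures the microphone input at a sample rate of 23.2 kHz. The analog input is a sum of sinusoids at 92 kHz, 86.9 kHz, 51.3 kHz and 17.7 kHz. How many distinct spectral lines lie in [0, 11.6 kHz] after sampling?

fs/2 = 11.6 kHz.
92 kHz mod fs = 22.4 kHz.
22.4 kHz > fs/2 = 11.6 kHz, folds to fs − 22.4 kHz = 0.8 kHz.
86.9 kHz mod fs = 17.3 kHz.
17.3 kHz > fs/2 = 11.6 kHz, folds to fs − 17.3 kHz = 5.9 kHz.
51.3 kHz mod fs = 4.9 kHz.
4.9 kHz ≤ fs/2 = 11.6 kHz, appears at 4.9 kHz.
17.7 kHz > fs/2 = 11.6 kHz, folds to fs − 17.7 kHz = 5.5 kHz.
Distinct values: {0.8 kHz, 4.9 kHz, 5.5 kHz, 5.9 kHz} → 4.

4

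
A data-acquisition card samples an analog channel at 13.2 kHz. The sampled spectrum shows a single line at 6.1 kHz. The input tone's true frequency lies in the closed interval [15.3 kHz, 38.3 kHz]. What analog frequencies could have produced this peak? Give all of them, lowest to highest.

19.3 kHz, 20.3 kHz, 32.5 kHz, 33.5 kHz

Frequencies that alias to 6.1 kHz are k·fs ± 6.1 kHz for integer k ≥ 0.
k=0: 6.1 kHz.
k=1: 7.1 kHz, 19.3 kHz.
k=2: 20.3 kHz, 32.5 kHz.
k=3: 33.5 kHz, 45.7 kHz.
k=4: 46.7 kHz, 58.9 kHz.
Within [15.3 kHz, 38.3 kHz]: 19.3 kHz, 20.3 kHz, 32.5 kHz, 33.5 kHz.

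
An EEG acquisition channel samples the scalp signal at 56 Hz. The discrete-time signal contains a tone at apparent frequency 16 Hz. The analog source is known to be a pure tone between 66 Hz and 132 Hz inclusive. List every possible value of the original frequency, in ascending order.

Frequencies that alias to 16 Hz are k·fs ± 16 Hz for integer k ≥ 0.
k=0: 16 Hz.
k=1: 40 Hz, 72 Hz.
k=2: 96 Hz, 128 Hz.
k=3: 152 Hz, 184 Hz.
Within [66 Hz, 132 Hz]: 72 Hz, 96 Hz, 128 Hz.

72 Hz, 96 Hz, 128 Hz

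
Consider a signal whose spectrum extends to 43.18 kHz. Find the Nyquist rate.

Nyquist rate = 2 × 43.18 kHz = 86.36 kHz.

86.36 kHz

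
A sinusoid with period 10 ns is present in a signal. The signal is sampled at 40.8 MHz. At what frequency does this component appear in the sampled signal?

18.4 MHz

T = 10 ns → f = 1/T = 100 MHz.
100 MHz mod fs = 18.4 MHz.
18.4 MHz ≤ fs/2 = 20.4 MHz, appears at 18.4 MHz.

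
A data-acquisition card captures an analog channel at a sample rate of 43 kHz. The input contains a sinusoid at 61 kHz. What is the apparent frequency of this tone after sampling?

61 kHz mod fs = 18 kHz.
18 kHz ≤ fs/2 = 21.5 kHz, appears at 18 kHz.

18 kHz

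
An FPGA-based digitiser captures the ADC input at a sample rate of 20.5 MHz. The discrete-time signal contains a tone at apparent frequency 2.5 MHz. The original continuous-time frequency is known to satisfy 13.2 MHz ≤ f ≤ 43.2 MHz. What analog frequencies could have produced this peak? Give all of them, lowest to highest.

18 MHz, 23 MHz, 38.5 MHz

Frequencies that alias to 2.5 MHz are k·fs ± 2.5 MHz for integer k ≥ 0.
k=0: 2.5 MHz.
k=1: 18 MHz, 23 MHz.
k=2: 38.5 MHz, 43.5 MHz.
k=3: 59 MHz, 64 MHz.
Within [13.2 MHz, 43.2 MHz]: 18 MHz, 23 MHz, 38.5 MHz.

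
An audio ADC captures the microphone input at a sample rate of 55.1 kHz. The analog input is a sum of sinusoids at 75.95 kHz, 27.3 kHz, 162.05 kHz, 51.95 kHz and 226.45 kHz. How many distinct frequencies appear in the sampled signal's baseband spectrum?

5

fs/2 = 27.55 kHz.
75.95 kHz mod fs = 20.85 kHz.
20.85 kHz ≤ fs/2 = 27.55 kHz, appears at 20.85 kHz.
27.3 kHz ≤ fs/2 = 27.55 kHz, passes unchanged.
162.05 kHz mod fs = 51.85 kHz.
51.85 kHz > fs/2 = 27.55 kHz, folds to fs − 51.85 kHz = 3.25 kHz.
51.95 kHz > fs/2 = 27.55 kHz, folds to fs − 51.95 kHz = 3.15 kHz.
226.45 kHz mod fs = 6.05 kHz.
6.05 kHz ≤ fs/2 = 27.55 kHz, appears at 6.05 kHz.
Distinct values: {3.15 kHz, 3.25 kHz, 6.05 kHz, 20.85 kHz, 27.3 kHz} → 5.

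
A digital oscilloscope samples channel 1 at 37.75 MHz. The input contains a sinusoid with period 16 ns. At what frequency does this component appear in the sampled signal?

13 MHz

T = 16 ns → f = 1/T = 62.5 MHz.
62.5 MHz mod fs = 24.75 MHz.
24.75 MHz > fs/2 = 18.875 MHz, folds to fs − 24.75 MHz = 13 MHz.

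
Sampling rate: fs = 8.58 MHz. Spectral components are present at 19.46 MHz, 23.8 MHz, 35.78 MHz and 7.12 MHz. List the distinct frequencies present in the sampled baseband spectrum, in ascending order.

1.46 MHz, 1.94 MHz, 2.3 MHz

fs/2 = 4.29 MHz.
19.46 MHz mod fs = 2.3 MHz.
2.3 MHz ≤ fs/2 = 4.29 MHz, appears at 2.3 MHz.
23.8 MHz mod fs = 6.64 MHz.
6.64 MHz > fs/2 = 4.29 MHz, folds to fs − 6.64 MHz = 1.94 MHz.
35.78 MHz mod fs = 1.46 MHz.
1.46 MHz ≤ fs/2 = 4.29 MHz, appears at 1.46 MHz.
7.12 MHz > fs/2 = 4.29 MHz, folds to fs − 7.12 MHz = 1.46 MHz.
Distinct values: {1.46 MHz, 1.94 MHz, 2.3 MHz}.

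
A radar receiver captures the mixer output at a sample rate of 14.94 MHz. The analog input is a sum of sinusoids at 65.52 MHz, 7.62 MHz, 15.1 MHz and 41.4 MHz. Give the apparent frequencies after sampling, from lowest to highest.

fs/2 = 7.47 MHz.
65.52 MHz mod fs = 5.76 MHz.
5.76 MHz ≤ fs/2 = 7.47 MHz, appears at 5.76 MHz.
7.62 MHz > fs/2 = 7.47 MHz, folds to fs − 7.62 MHz = 7.32 MHz.
15.1 MHz mod fs = 0.16 MHz.
0.16 MHz ≤ fs/2 = 7.47 MHz, appears at 0.16 MHz.
41.4 MHz mod fs = 11.52 MHz.
11.52 MHz > fs/2 = 7.47 MHz, folds to fs − 11.52 MHz = 3.42 MHz.
Distinct values: {0.16 MHz, 3.42 MHz, 5.76 MHz, 7.32 MHz}.

0.16 MHz, 3.42 MHz, 5.76 MHz, 7.32 MHz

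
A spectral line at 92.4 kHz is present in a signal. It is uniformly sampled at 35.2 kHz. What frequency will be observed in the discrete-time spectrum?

92.4 kHz mod fs = 22 kHz.
22 kHz > fs/2 = 17.6 kHz, folds to fs − 22 kHz = 13.2 kHz.

13.2 kHz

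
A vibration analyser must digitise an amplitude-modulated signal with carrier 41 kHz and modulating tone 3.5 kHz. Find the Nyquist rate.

89 kHz

AM sidebands sit at fc ± fm = 37.5 kHz and 44.5 kHz.
Highest-frequency component: 44.5 kHz.
Nyquist rate = 2 × 44.5 kHz = 89 kHz.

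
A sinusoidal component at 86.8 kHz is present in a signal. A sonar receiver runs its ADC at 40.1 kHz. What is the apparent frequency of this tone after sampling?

86.8 kHz mod fs = 6.6 kHz.
6.6 kHz ≤ fs/2 = 20.05 kHz, appears at 6.6 kHz.

6.6 kHz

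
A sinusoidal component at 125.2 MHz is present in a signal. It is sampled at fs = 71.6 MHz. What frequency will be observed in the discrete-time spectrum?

125.2 MHz mod fs = 53.6 MHz.
53.6 MHz > fs/2 = 35.8 MHz, folds to fs − 53.6 MHz = 18 MHz.

18 MHz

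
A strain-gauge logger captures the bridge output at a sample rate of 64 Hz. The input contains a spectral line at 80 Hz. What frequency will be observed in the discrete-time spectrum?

16 Hz

80 Hz mod fs = 16 Hz.
16 Hz ≤ fs/2 = 32 Hz, appears at 16 Hz.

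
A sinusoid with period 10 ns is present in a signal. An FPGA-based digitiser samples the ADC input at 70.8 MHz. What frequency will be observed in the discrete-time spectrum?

29.2 MHz

T = 10 ns → f = 1/T = 100 MHz.
100 MHz mod fs = 29.2 MHz.
29.2 MHz ≤ fs/2 = 35.4 MHz, appears at 29.2 MHz.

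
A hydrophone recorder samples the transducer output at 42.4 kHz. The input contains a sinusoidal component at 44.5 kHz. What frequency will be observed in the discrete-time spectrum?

2.1 kHz

44.5 kHz mod fs = 2.1 kHz.
2.1 kHz ≤ fs/2 = 21.2 kHz, appears at 2.1 kHz.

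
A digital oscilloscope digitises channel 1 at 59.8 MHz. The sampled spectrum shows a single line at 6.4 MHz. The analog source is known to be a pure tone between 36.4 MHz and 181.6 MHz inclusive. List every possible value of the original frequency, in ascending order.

Frequencies that alias to 6.4 MHz are k·fs ± 6.4 MHz for integer k ≥ 0.
k=0: 6.4 MHz.
k=1: 53.4 MHz, 66.2 MHz.
k=2: 113.2 MHz, 126 MHz.
k=3: 173 MHz, 185.8 MHz.
k=4: 232.8 MHz, 245.6 MHz.
Within [36.4 MHz, 181.6 MHz]: 53.4 MHz, 66.2 MHz, 113.2 MHz, 126 MHz, 173 MHz.

53.4 MHz, 66.2 MHz, 113.2 MHz, 126 MHz, 173 MHz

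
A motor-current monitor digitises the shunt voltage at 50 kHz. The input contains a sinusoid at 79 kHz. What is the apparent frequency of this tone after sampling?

21 kHz

79 kHz mod fs = 29 kHz.
29 kHz > fs/2 = 25 kHz, folds to fs − 29 kHz = 21 kHz.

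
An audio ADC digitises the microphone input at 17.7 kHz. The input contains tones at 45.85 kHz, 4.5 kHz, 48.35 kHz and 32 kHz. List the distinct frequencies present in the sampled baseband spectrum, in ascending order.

3.4 kHz, 4.5 kHz, 4.75 kHz, 7.25 kHz

fs/2 = 8.85 kHz.
45.85 kHz mod fs = 10.45 kHz.
10.45 kHz > fs/2 = 8.85 kHz, folds to fs − 10.45 kHz = 7.25 kHz.
4.5 kHz ≤ fs/2 = 8.85 kHz, passes unchanged.
48.35 kHz mod fs = 12.95 kHz.
12.95 kHz > fs/2 = 8.85 kHz, folds to fs − 12.95 kHz = 4.75 kHz.
32 kHz mod fs = 14.3 kHz.
14.3 kHz > fs/2 = 8.85 kHz, folds to fs − 14.3 kHz = 3.4 kHz.
Distinct values: {3.4 kHz, 4.5 kHz, 4.75 kHz, 7.25 kHz}.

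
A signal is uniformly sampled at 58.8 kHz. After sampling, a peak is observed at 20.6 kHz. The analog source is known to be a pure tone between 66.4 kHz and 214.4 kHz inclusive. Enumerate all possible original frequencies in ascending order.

Frequencies that alias to 20.6 kHz are k·fs ± 20.6 kHz for integer k ≥ 0.
k=0: 20.6 kHz.
k=1: 38.2 kHz, 79.4 kHz.
k=2: 97 kHz, 138.2 kHz.
k=3: 155.8 kHz, 197 kHz.
k=4: 214.6 kHz, 255.8 kHz.
Within [66.4 kHz, 214.4 kHz]: 79.4 kHz, 97 kHz, 138.2 kHz, 155.8 kHz, 197 kHz.

79.4 kHz, 97 kHz, 138.2 kHz, 155.8 kHz, 197 kHz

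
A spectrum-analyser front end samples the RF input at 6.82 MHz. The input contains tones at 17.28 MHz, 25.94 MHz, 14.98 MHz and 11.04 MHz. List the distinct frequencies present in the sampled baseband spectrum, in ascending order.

1.34 MHz, 2.6 MHz, 3.18 MHz

fs/2 = 3.41 MHz.
17.28 MHz mod fs = 3.64 MHz.
3.64 MHz > fs/2 = 3.41 MHz, folds to fs − 3.64 MHz = 3.18 MHz.
25.94 MHz mod fs = 5.48 MHz.
5.48 MHz > fs/2 = 3.41 MHz, folds to fs − 5.48 MHz = 1.34 MHz.
14.98 MHz mod fs = 1.34 MHz.
1.34 MHz ≤ fs/2 = 3.41 MHz, appears at 1.34 MHz.
11.04 MHz mod fs = 4.22 MHz.
4.22 MHz > fs/2 = 3.41 MHz, folds to fs − 4.22 MHz = 2.6 MHz.
Distinct values: {1.34 MHz, 2.6 MHz, 3.18 MHz}.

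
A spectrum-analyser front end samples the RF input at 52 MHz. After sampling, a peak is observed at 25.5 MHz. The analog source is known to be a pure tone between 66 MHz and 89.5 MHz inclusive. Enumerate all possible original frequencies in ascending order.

Frequencies that alias to 25.5 MHz are k·fs ± 25.5 MHz for integer k ≥ 0.
k=0: 25.5 MHz.
k=1: 26.5 MHz, 77.5 MHz.
k=2: 78.5 MHz, 129.5 MHz.
k=3: 130.5 MHz, 181.5 MHz.
Within [66 MHz, 89.5 MHz]: 77.5 MHz, 78.5 MHz.

77.5 MHz, 78.5 MHz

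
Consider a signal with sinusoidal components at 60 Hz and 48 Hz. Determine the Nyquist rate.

120 Hz

Highest-frequency component: 60 Hz.
Nyquist rate = 2 × 60 Hz = 120 Hz.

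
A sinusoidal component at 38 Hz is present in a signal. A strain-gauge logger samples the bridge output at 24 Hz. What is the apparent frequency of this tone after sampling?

38 Hz mod fs = 14 Hz.
14 Hz > fs/2 = 12 Hz, folds to fs − 14 Hz = 10 Hz.

10 Hz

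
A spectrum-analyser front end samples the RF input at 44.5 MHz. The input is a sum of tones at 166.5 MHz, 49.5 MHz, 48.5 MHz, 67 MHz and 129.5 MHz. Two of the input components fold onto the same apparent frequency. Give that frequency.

4 MHz

fs/2 = 22.25 MHz.
166.5 MHz mod fs = 33 MHz.
33 MHz > fs/2 = 22.25 MHz, folds to fs − 33 MHz = 11.5 MHz.
49.5 MHz mod fs = 5 MHz.
5 MHz ≤ fs/2 = 22.25 MHz, appears at 5 MHz.
48.5 MHz mod fs = 4 MHz.
4 MHz ≤ fs/2 = 22.25 MHz, appears at 4 MHz.
67 MHz mod fs = 22.5 MHz.
22.5 MHz > fs/2 = 22.25 MHz, folds to fs − 22.5 MHz = 22 MHz.
129.5 MHz mod fs = 40.5 MHz.
40.5 MHz > fs/2 = 22.25 MHz, folds to fs − 40.5 MHz = 4 MHz.
48.5 MHz and 129.5 MHz both map to 4 MHz.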